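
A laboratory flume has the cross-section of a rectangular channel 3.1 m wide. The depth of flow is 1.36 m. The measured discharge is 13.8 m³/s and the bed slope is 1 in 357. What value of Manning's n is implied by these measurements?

n = 0.013

Flow area A = b·y = 3.1 × 1.36 = 4.216 m². Wetted perimeter P = b + 2y = 3.1 + 2×1.36 = 5.82 m.
Hydraulic radius R = A/P = 4.216/5.82 = 0.7244 m.
Rearranging Manning's equation: n = (1/Q) A R^(2/3) S^(1/2) = (1/13.8) × 4.216 × 0.7244^(2/3) × √0.002801 = 0.013.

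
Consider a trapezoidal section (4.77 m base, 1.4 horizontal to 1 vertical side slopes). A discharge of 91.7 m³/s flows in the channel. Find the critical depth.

At critical depth, Q² T / (g A³) = 1, i.e. A³/T = Q²/g = 91.7²/9.81 = 857.2.
At y = 3.22 m: A³/T = 1934 — over.
At y = 2.59 m: A³/T = 855.3 — ≈ 857.2.

y_c = 2.59 m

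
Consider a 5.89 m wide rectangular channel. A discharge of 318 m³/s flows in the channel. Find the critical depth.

For a rectangular channel, critical depth y_c = (q²/g)^(1/3) where q = Q/b = 318/5.89 = 53.99 m²/s.
So y_c = (53.99²/9.81)^(1/3) = 6.67 m.

y_c = 6.67 m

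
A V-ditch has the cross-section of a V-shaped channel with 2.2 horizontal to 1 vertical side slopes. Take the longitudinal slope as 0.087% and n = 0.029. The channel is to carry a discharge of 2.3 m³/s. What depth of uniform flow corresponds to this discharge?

y_n = 1.23 m

Manning's equation rearranged: A R^(2/3) = nQ / (1·√S) = 0.029 × 2.3 / (√0.00087) = 2.261.
Try y = 0.948 m: A R^(2/3) = 1.129 — too small.
Try y = 1.54 m: A R^(2/3) = 4.117 — too large.
Try y = 1.23 m: A R^(2/3) = 2.261 — close enough.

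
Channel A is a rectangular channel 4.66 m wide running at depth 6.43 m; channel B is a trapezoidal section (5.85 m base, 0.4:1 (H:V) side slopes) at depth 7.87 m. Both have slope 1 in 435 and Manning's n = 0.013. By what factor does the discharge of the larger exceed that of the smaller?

Channel A: Flow area A = b·y = 4.66 × 6.43 = 29.96 m². Wetted perimeter P = b + 2y = 4.66 + 2×6.43 = 17.52 m. Hydraulic radius R = A/P = 29.96/17.52 = 1.71 m. Q_A = (1/0.013)·29.96·1.71^(2/3)·√0.002299 = 158 m³/s.
Channel B: With bottom width b = 5.85 m and side slope z = 0.4: A = (b + zy)y = (5.85 + 0.4×7.87)×7.87 = 70.81 m²; P = b + 2y√(1+z²) = 5.85 + 2×7.87×1.077 = 22.8 m. Hydraulic radius R = A/P = 70.81/22.8 = 3.106 m. Q_B = (1/0.013)·70.81·3.106^(2/3)·√0.002299 = 555.9 m³/s.
The larger discharge is 555.9 m³/s and the smaller is 158 m³/s; the ratio is 3.52.

3.52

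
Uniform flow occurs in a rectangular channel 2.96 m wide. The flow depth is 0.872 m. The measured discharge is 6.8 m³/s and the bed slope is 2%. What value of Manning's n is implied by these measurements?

n = 0.036

Flow area A = b·y = 2.96 × 0.872 = 2.581 m². Wetted perimeter P = b + 2y = 2.96 + 2×0.872 = 4.704 m.
Hydraulic radius R = A/P = 2.581/4.704 = 0.5487 m.
Rearranging Manning's equation: n = (1/Q) A R^(2/3) S^(1/2) = (1/6.8) × 2.581 × 0.5487^(2/3) × √0.02 = 0.036.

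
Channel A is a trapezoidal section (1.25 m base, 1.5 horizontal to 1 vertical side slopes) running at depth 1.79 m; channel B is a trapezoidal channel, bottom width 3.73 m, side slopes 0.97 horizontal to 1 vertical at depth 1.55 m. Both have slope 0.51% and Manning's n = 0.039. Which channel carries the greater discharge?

Channel A: With bottom width b = 1.25 m and side slope z = 1.5: A = (b + zy)y = (1.25 + 1.5×1.79)×1.79 = 7.044 m²; P = b + 2y√(1+z²) = 1.25 + 2×1.79×1.803 = 7.704 m. Hydraulic radius R = A/P = 7.044/7.704 = 0.9143 m. Q_A = (1/0.039)·7.044·0.9143^(2/3)·√0.0051 = 12.15 m³/s.
Channel B: With bottom width b = 3.73 m and side slope z = 0.97: A = (b + zy)y = (3.73 + 0.97×1.55)×1.55 = 8.112 m²; P = b + 2y√(1+z²) = 3.73 + 2×1.55×1.393 = 8.049 m. Hydraulic radius R = A/P = 8.112/8.049 = 1.008 m. Q_B = (1/0.039)·8.112·1.008^(2/3)·√0.0051 = 14.93 m³/s.
Q_A = 12.15 m³/s vs Q_B = 14.93 m³/s, so channel B carries more.

channel B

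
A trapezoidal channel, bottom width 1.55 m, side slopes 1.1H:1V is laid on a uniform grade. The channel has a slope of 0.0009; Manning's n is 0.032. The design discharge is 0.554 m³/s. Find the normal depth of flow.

Manning's equation rearranged: A R^(2/3) = nQ / (1·√S) = 0.032 × 0.554 / (√0.0009) = 0.5909.
Try y = 0.469 m: A R^(2/3) = 0.4618 — too small.
Try y = 0.539 m: A R^(2/3) = 0.5914 — close enough.

y_n = 0.539 m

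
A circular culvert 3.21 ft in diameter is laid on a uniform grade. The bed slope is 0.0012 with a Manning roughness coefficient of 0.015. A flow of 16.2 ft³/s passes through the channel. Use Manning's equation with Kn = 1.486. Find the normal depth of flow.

y_n = 1.93 ft

Manning's equation rearranged: A R^(2/3) = nQ / (1.486·√S) = 0.015 × 16.2 / (1.486 × √0.0012) = 4.721.
At y = 2.17 ft: A R^(2/3) = 5.584 — over.
At y = 1.93 ft: A R^(2/3) = 4.71 — close enough.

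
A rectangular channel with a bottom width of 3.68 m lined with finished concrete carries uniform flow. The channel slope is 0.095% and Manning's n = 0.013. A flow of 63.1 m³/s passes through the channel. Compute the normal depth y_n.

y_n = 5.79 m

Manning's equation rearranged: A R^(2/3) = nQ / (1·√S) = 0.013 × 63.1 / (√0.00095) = 26.61.
Trying y = 6.6 m: A R^(2/3) = 30.96 — high.
Trying y = 4.36 m: A R^(2/3) = 19.05 — low.
Trying y = 5.79 m: A R^(2/3) = 26.62 — ≈ 26.61.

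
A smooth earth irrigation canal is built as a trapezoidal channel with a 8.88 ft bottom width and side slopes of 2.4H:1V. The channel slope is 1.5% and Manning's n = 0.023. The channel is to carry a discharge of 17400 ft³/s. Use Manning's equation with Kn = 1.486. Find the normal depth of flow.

Manning's equation rearranged: A R^(2/3) = nQ / (1.486·√S) = 0.023 × 17400 / (1.486 × √0.015) = 2199.
Try y = 15.3 ft: A R^(2/3) = 2765 — too large.
Try y = 13.9 ft: A R^(2/3) = 2196 — matches.

y_n = 13.9 ft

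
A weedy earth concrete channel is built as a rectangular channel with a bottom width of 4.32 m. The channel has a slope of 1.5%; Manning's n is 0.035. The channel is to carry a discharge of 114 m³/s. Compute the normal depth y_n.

Manning's equation rearranged: A R^(2/3) = nQ / (1·√S) = 0.035 × 114 / (√0.015) = 32.58.
At y = 4.26 m: A R^(2/3) = 23.39 — short.
At y = 7.1 m: A R^(2/3) = 42.93 — over.
At y = 5.61 m: A R^(2/3) = 32.59 — ≈ 32.58.

y_n = 5.61 m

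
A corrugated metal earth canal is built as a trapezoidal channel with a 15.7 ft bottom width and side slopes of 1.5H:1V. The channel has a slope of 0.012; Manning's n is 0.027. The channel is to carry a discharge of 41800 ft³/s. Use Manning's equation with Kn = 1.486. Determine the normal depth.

Manning's equation rearranged: A R^(2/3) = nQ / (1.486·√S) = 0.027 × 41800 / (1.486 × √0.012) = 6933.
Trying y = 27 ft: A R^(2/3) = 8570 — too large.
Trying y = 24.6 ft: A R^(2/3) = 6930 — ≈ 6933.

y_n = 24.6 ft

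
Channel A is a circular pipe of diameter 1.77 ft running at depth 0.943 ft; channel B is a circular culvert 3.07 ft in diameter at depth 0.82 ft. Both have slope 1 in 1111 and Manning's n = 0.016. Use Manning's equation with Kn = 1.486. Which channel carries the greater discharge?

channel B

Channel A: For a circular section of diameter D = 1.77 ft at depth y = 0.943 ft, the central angle is θ = 2 arccos(1 − 2y/D) = 3.273 rad. Then A = (D²/8)(θ − sin θ) = 1.333 ft² and P = Dθ/2 = 2.896 ft. Hydraulic radius R = A/P = 1.333/2.896 = 0.4602 ft. Q_A = (1.486/0.016)·1.333·0.4602^(2/3)·√0.0009001 = 2.214 ft³/s.
Channel B: For a circular section of diameter D = 3.07 ft at depth y = 0.82 ft, the central angle is θ = 2 arccos(1 − 2y/D) = 2.173 rad. Then A = (D²/8)(θ − sin θ) = 1.588 ft² and P = Dθ/2 = 3.335 ft. Hydraulic radius R = A/P = 1.588/3.335 = 0.4763 ft. Q_B = (1.486/0.016)·1.588·0.4763^(2/3)·√0.0009001 = 2.699 ft³/s.
Q_A = 2.214 ft³/s vs Q_B = 2.699 ft³/s, so channel B carries more.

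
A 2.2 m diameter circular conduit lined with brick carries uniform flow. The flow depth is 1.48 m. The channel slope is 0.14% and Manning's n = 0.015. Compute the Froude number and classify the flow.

subcritical

For a circular section of diameter D = 2.2 m at depth y = 1.48 m, the central angle is θ = 2 arccos(1 − 2y/D) = 3.847 rad. Then A = (D²/8)(θ − sin θ) = 2.72 m² and P = Dθ/2 = 4.232 m.
Hydraulic radius R = A/P = 2.72/4.232 = 0.6427 m.
V = (1/n) R^(2/3) √S = (1/0.015) × 0.6427^(2/3) × √0.0014 = 1.858 m/s. Hydraulic depth D_h = A/T = 2.72/2.065 = 1.317 m.
Froude number Fr = V/√(g·D_h) = 1.858/√(9.81×1.317) = 0.517, which is less than 1, so the flow is subcritical.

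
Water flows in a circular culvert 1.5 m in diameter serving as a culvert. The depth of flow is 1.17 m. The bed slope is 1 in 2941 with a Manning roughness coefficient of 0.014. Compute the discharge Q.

For a circular section of diameter D = 1.5 m at depth y = 1.17 m, the central angle is θ = 2 arccos(1 − 2y/D) = 4.33 rad. Then A = (D²/8)(θ − sin θ) = 1.479 m² and P = Dθ/2 = 3.248 m.
Hydraulic radius R = A/P = 1.479/3.248 = 0.4554 m.
Manning's equation: Q = (1/n) A R^(2/3) S^(1/2) = (1/0.014) × 1.479 × 0.4554^(2/3) × 0.00034^(1/2) = 1.15 m³/s.

Q = 1.15 m³/s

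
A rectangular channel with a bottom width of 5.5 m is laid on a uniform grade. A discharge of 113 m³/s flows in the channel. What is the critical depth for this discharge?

For a rectangular channel, critical depth y_c = (q²/g)^(1/3) where q = Q/b = 113/5.5 = 20.55 m²/s.
So y_c = (20.55²/9.81)^(1/3) = 3.5 m.

y_c = 3.5 m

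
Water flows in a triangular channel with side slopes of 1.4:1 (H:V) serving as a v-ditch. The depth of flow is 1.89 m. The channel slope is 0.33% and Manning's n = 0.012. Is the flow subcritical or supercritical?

supercritical

For a triangular section with side slope z = 1.4: A = zy² = 1.4×1.89² = 5.001 m²; P = 2y√(1+z²) = 2×1.89×1.72 = 6.503 m.
Hydraulic radius R = A/P = 5.001/6.503 = 0.769 m.
V = (1/n) R^(2/3) √S = (1/0.012) × 0.769^(2/3) × √0.0033 = 4.018 m/s. Hydraulic depth D_h = A/T = 5.001/5.292 = 0.945 m.
Froude number Fr = V/√(g·D_h) = 4.018/√(9.81×0.945) = 1.32, which is greater than 1, so the flow is supercritical.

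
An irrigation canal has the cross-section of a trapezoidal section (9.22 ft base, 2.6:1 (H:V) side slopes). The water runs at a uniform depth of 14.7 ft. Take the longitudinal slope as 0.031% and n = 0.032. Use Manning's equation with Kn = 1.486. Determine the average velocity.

With bottom width b = 9.22 ft and side slope z = 2.6: A = (b + zy)y = (9.22 + 2.6×14.7)×14.7 = 697.4 ft²; P = b + 2y√(1+z²) = 9.22 + 2×14.7×2.786 = 91.12 ft.
Hydraulic radius R = A/P = 697.4/91.12 = 7.653 ft.
From Manning's equation, V = (1.486/n) R^(2/3) S^(1/2) = (1.486/0.032) × 7.653^(2/3) × 0.00031^(1/2) = 3.18 ft/s.

V = 3.18 ft/s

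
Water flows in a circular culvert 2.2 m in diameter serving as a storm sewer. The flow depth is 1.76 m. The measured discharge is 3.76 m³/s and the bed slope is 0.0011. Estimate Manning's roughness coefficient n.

For a circular section of diameter D = 2.2 m at depth y = 1.76 m, the central angle is θ = 2 arccos(1 − 2y/D) = 4.429 rad. Then A = (D²/8)(θ − sin θ) = 3.26 m² and P = Dθ/2 = 4.871 m.
Hydraulic radius R = A/P = 3.26/4.871 = 0.6692 m.
Rearranging Manning's equation: n = (1/Q) A R^(2/3) S^(1/2) = (1/3.76) × 3.26 × 0.6692^(2/3) × √0.0011 = 0.022.

n = 0.022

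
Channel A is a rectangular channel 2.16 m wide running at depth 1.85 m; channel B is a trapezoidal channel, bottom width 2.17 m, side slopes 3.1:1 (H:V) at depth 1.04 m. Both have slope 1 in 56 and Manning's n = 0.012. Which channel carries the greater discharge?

Channel A: Flow area A = b·y = 2.16 × 1.85 = 3.996 m². Wetted perimeter P = b + 2y = 2.16 + 2×1.85 = 5.86 m. Hydraulic radius R = A/P = 3.996/5.86 = 0.6819 m. Q_A = (1/0.012)·3.996·0.6819^(2/3)·√0.01786 = 34.47 m³/s.
Channel B: With bottom width b = 2.17 m and side slope z = 3.1: A = (b + zy)y = (2.17 + 3.1×1.04)×1.04 = 5.61 m²; P = b + 2y√(1+z²) = 2.17 + 2×1.04×3.257 = 8.945 m. Hydraulic radius R = A/P = 5.61/8.945 = 0.6271 m. Q_B = (1/0.012)·5.61·0.6271^(2/3)·√0.01786 = 45.77 m³/s.
Q_A = 34.47 m³/s vs Q_B = 45.77 m³/s, so channel B carries more.

channel B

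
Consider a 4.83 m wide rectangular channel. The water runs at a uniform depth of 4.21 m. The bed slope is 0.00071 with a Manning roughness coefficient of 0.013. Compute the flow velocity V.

V = 2.73 m/s

Flow area A = b·y = 4.83 × 4.21 = 20.33 m². Wetted perimeter P = b + 2y = 4.83 + 2×4.21 = 13.25 m.
Hydraulic radius R = A/P = 20.33/13.25 = 1.535 m.
From Manning's equation, V = (1/n) R^(2/3) S^(1/2) = (1/0.013) × 1.535^(2/3) × 0.00071^(1/2) = 2.73 m/s.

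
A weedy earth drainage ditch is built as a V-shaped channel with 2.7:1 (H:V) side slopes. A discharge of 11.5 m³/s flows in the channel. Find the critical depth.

y_c = 1.3 m

At critical depth, Q² T / (g A³) = 1, i.e. A³/T = Q²/g = 11.5²/9.81 = 13.48.
At y = 0.945 m: A³/T = 2.747 — short.
At y = 1.3 m: A³/T = 13.53 — matches.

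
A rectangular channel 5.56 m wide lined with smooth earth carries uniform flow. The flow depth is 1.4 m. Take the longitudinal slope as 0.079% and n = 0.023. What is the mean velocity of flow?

V = 1.17 m/s

Flow area A = b·y = 5.56 × 1.4 = 7.784 m². Wetted perimeter P = b + 2y = 5.56 + 2×1.4 = 8.36 m.
Hydraulic radius R = A/P = 7.784/8.36 = 0.9311 m.
From Manning's equation, V = (1/n) R^(2/3) S^(1/2) = (1/0.023) × 0.9311^(2/3) × 0.00079^(1/2) = 1.17 m/s.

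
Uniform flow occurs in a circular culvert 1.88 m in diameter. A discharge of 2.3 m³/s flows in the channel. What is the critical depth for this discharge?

y_c = 0.73 m

At critical depth, Q² T / (g A³) = 1, i.e. A³/T = Q²/g = 2.3²/9.81 = 0.5392.
Trying y = 0.833 m: A³/T = 0.8959 — high.
Trying y = 0.592 m: A³/T = 0.2406 — low.
Trying y = 0.73 m: A³/T = 0.5399 — matches.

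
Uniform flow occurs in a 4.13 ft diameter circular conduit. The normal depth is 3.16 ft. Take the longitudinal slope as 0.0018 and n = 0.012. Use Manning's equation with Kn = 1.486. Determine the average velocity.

For a circular section of diameter D = 4.13 ft at depth y = 3.16 ft, the central angle is θ = 2 arccos(1 − 2y/D) = 4.259 rad. Then A = (D²/8)(θ − sin θ) = 11 ft² and P = Dθ/2 = 8.796 ft.
Hydraulic radius R = A/P = 11/8.796 = 1.25 ft.
From Manning's equation, V = (1.486/n) R^(2/3) S^(1/2) = (1.486/0.012) × 1.25^(2/3) × 0.0018^(1/2) = 6.1 ft/s.

V = 6.1 ft/s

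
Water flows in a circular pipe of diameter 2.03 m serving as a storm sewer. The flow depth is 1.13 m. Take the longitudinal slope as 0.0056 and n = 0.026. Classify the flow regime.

subcritical

For a circular section of diameter D = 2.03 m at depth y = 1.13 m, the central angle is θ = 2 arccos(1 − 2y/D) = 3.369 rad. Then A = (D²/8)(θ − sin θ) = 1.851 m² and P = Dθ/2 = 3.419 m.
Hydraulic radius R = A/P = 1.851/3.419 = 0.5414 m.
V = (1/n) R^(2/3) √S = (1/0.026) × 0.5414^(2/3) × √0.0056 = 1.912 m/s. Hydraulic depth D_h = A/T = 1.851/2.017 = 0.9178 m.
Froude number Fr = V/√(g·D_h) = 1.912/√(9.81×0.9178) = 0.637, which is less than 1, so the flow is subcritical.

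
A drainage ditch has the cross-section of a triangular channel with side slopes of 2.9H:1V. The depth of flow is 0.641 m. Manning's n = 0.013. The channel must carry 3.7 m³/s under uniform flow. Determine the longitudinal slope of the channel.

S = 0.00801

For a triangular section with side slope z = 2.9: A = zy² = 2.9×0.641² = 1.192 m²; P = 2y√(1+z²) = 2×0.641×3.068 = 3.933 m.
Hydraulic radius R = A/P = 1.192/3.933 = 0.303 m.
From Manning's equation, S = [nQ / (1 A R^(2/3))]² = [0.013 × 3.7 / (1 × 1.192 × 0.303^(2/3))]² = 0.00801.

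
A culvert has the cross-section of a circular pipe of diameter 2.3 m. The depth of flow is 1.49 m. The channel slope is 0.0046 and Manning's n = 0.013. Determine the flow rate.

Q = 11.3 m³/s

For a circular section of diameter D = 2.3 m at depth y = 1.49 m, the central angle is θ = 2 arccos(1 − 2y/D) = 3.742 rad. Then A = (D²/8)(θ − sin θ) = 2.848 m² and P = Dθ/2 = 4.303 m.
Hydraulic radius R = A/P = 2.848/4.303 = 0.6618 m.
Manning's equation: Q = (1/n) A R^(2/3) S^(1/2) = (1/0.013) × 2.848 × 0.6618^(2/3) × 0.0046^(1/2) = 11.3 m³/s.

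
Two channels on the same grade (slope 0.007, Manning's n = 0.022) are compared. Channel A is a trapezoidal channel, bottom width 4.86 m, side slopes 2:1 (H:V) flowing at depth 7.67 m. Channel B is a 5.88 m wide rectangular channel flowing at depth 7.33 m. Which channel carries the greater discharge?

channel A

Channel A: With bottom width b = 4.86 m and side slope z = 2: A = (b + zy)y = (4.86 + 2×7.67)×7.67 = 154.9 m²; P = b + 2y√(1+z²) = 4.86 + 2×7.67×2.236 = 39.16 m. Hydraulic radius R = A/P = 154.9/39.16 = 3.956 m. Q_A = (1/0.022)·154.9·3.956^(2/3)·√0.007 = 1474 m³/s.
Channel B: Flow area A = b·y = 5.88 × 7.33 = 43.1 m². Wetted perimeter P = b + 2y = 5.88 + 2×7.33 = 20.54 m. Hydraulic radius R = A/P = 43.1/20.54 = 2.098 m. Q_B = (1/0.022)·43.1·2.098^(2/3)·√0.007 = 268.7 m³/s.
Q_A = 1474 m³/s vs Q_B = 268.7 m³/s, so channel A carries more.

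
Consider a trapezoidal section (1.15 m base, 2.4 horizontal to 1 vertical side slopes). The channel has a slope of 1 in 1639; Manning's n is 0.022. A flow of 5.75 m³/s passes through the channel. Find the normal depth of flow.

y_n = 1.39 m

Manning's equation rearranged: A R^(2/3) = nQ / (1·√S) = 0.022 × 5.75 / (√0.0006101) = 5.121.
At y = 1.15 m: A R^(2/3) = 3.307 — too small.
At y = 1.69 m: A R^(2/3) = 8.112 — too large.
At y = 1.39 m: A R^(2/3) = 5.121 — close enough.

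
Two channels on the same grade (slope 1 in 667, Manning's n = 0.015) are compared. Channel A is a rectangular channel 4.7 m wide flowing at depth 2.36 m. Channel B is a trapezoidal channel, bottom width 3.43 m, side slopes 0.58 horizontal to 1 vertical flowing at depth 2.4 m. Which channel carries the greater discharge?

Channel A: Flow area A = b·y = 4.7 × 2.36 = 11.09 m². Wetted perimeter P = b + 2y = 4.7 + 2×2.36 = 9.42 m. Hydraulic radius R = A/P = 11.09/9.42 = 1.177 m. Q_A = (1/0.015)·11.09·1.177^(2/3)·√0.001499 = 31.93 m³/s.
Channel B: With bottom width b = 3.43 m and side slope z = 0.58: A = (b + zy)y = (3.43 + 0.58×2.4)×2.4 = 11.57 m²; P = b + 2y√(1+z²) = 3.43 + 2×2.4×1.156 = 8.979 m. Hydraulic radius R = A/P = 11.57/8.979 = 1.289 m. Q_B = (1/0.015)·11.57·1.289^(2/3)·√0.001499 = 35.38 m³/s.
Q_A = 31.93 m³/s vs Q_B = 35.38 m³/s, so channel B carries more.

channel B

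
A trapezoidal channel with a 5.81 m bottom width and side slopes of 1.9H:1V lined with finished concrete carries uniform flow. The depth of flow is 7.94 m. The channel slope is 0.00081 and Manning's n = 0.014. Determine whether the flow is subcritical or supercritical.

With bottom width b = 5.81 m and side slope z = 1.9: A = (b + zy)y = (5.81 + 1.9×7.94)×7.94 = 165.9 m²; P = b + 2y√(1+z²) = 5.81 + 2×7.94×2.147 = 39.91 m.
Hydraulic radius R = A/P = 165.9/39.91 = 4.158 m.
V = (1/n) R^(2/3) √S = (1/0.014) × 4.158^(2/3) × √0.00081 = 5.256 m/s. Hydraulic depth D_h = A/T = 165.9/35.98 = 4.611 m.
Froude number Fr = V/√(g·D_h) = 5.256/√(9.81×4.611) = 0.782, which is less than 1, so the flow is subcritical.

subcritical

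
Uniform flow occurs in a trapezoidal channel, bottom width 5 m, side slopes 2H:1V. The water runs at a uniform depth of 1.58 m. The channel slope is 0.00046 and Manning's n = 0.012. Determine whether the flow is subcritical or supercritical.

With bottom width b = 5 m and side slope z = 2: A = (b + zy)y = (5 + 2×1.58)×1.58 = 12.89 m²; P = b + 2y√(1+z²) = 5 + 2×1.58×2.236 = 12.07 m.
Hydraulic radius R = A/P = 12.89/12.07 = 1.069 m.
V = (1/n) R^(2/3) √S = (1/0.012) × 1.069^(2/3) × √0.00046 = 1.868 m/s. Hydraulic depth D_h = A/T = 12.89/11.32 = 1.139 m.
Froude number Fr = V/√(g·D_h) = 1.868/√(9.81×1.139) = 0.559, which is less than 1, so the flow is subcritical.

subcritical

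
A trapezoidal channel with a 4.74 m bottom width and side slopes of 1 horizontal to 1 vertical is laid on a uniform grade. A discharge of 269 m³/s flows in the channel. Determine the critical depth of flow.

At critical depth, Q² T / (g A³) = 1, i.e. A³/T = Q²/g = 269²/9.81 = 7376.
Trying y = 4.39 m: A³/T = 4762 — short.
Trying y = 5.32 m: A³/T = 9967 — over.
Trying y = 4.92 m: A³/T = 7363 — matches.

y_c = 4.92 m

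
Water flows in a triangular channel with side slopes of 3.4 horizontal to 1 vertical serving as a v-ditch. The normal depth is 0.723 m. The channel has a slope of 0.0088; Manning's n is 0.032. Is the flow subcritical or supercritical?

subcritical

For a triangular section with side slope z = 3.4: A = zy² = 3.4×0.723² = 1.777 m²; P = 2y√(1+z²) = 2×0.723×3.544 = 5.125 m.
Hydraulic radius R = A/P = 1.777/5.125 = 0.3468 m.
V = (1/n) R^(2/3) √S = (1/0.032) × 0.3468^(2/3) × √0.0088 = 1.447 m/s. Hydraulic depth D_h = A/T = 1.777/4.916 = 0.3615 m.
Froude number Fr = V/√(g·D_h) = 1.447/√(9.81×0.3615) = 0.768, which is less than 1, so the flow is subcritical.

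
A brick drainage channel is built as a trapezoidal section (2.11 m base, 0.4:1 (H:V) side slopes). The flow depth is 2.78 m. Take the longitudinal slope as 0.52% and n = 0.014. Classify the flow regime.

supercritical

With bottom width b = 2.11 m and side slope z = 0.4: A = (b + zy)y = (2.11 + 0.4×2.78)×2.78 = 8.957 m²; P = b + 2y√(1+z²) = 2.11 + 2×2.78×1.077 = 8.098 m.
Hydraulic radius R = A/P = 8.957/8.098 = 1.106 m.
V = (1/n) R^(2/3) √S = (1/0.014) × 1.106^(2/3) × √0.0052 = 5.509 m/s. Hydraulic depth D_h = A/T = 8.957/4.334 = 2.067 m.
Froude number Fr = V/√(g·D_h) = 5.509/√(9.81×2.067) = 1.22, which is greater than 1, so the flow is supercritical.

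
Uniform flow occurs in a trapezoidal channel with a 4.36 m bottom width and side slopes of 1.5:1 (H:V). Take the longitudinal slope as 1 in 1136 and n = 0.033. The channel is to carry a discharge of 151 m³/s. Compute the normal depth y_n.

y_n = 5.97 m

Manning's equation rearranged: A R^(2/3) = nQ / (1·√S) = 0.033 × 151 / (√0.0008803) = 168.
Try y = 6.93 m: A R^(2/3) = 235 — too large.
Try y = 4.97 m: A R^(2/3) = 112 — too small.
Try y = 5.97 m: A R^(2/3) = 167.9 — close enough.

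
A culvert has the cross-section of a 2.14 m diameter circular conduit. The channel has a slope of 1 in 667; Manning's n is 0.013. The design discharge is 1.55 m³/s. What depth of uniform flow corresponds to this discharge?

Manning's equation rearranged: A R^(2/3) = nQ / (1·√S) = 0.013 × 1.55 / (√0.001499) = 0.5204.
At y = 0.767 m: A R^(2/3) = 0.6517 — over.
At y = 0.568 m: A R^(2/3) = 0.3655 — short.
At y = 0.681 m: A R^(2/3) = 0.5201 — matches.

y_n = 0.681 m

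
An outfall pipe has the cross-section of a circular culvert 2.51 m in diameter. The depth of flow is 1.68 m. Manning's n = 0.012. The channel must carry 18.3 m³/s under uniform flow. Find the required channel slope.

S = 0.0059

For a circular section of diameter D = 2.51 m at depth y = 1.68 m, the central angle is θ = 2 arccos(1 − 2y/D) = 3.833 rad. Then A = (D²/8)(θ − sin θ) = 3.52 m² and P = Dθ/2 = 4.81 m.
Hydraulic radius R = A/P = 3.52/4.81 = 0.7318 m.
From Manning's equation, S = [nQ / (1 A R^(2/3))]² = [0.012 × 18.3 / (1 × 3.52 × 0.7318^(2/3))]² = 0.0059.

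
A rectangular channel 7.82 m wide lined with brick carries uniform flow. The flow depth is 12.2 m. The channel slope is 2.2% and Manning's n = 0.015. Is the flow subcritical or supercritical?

supercritical

Flow area A = b·y = 7.82 × 12.2 = 95.4 m². Wetted perimeter P = b + 2y = 7.82 + 2×12.2 = 32.22 m.
Hydraulic radius R = A/P = 95.4/32.22 = 2.961 m.
V = (1/n) R^(2/3) √S = (1/0.015) × 2.961^(2/3) × √0.022 = 20.39 m/s. Hydraulic depth D_h = A/T = 95.4/7.82 = 12.2 m.
Froude number Fr = V/√(g·D_h) = 20.39/√(9.81×12.2) = 1.86, which is greater than 1, so the flow is supercritical.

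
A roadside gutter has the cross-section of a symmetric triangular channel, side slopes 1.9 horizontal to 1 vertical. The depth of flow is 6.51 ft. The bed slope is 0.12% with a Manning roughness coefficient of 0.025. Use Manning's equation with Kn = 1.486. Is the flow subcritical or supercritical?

subcritical

For a triangular section with side slope z = 1.9: A = zy² = 1.9×6.51² = 80.52 ft²; P = 2y√(1+z²) = 2×6.51×2.147 = 27.96 ft.
Hydraulic radius R = A/P = 80.52/27.96 = 2.88 ft.
V = (1.486/n) R^(2/3) √S = (1.486/0.025) × 2.88^(2/3) × √0.0012 = 4.168 ft/s. Hydraulic depth D_h = A/T = 80.52/24.74 = 3.255 ft.
Froude number Fr = V/√(g·D_h) = 4.168/√(32.2×3.255) = 0.407, which is less than 1, so the flow is subcritical.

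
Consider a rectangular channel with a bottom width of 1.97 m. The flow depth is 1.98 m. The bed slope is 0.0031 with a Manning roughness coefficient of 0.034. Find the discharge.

Q = 4.83 m³/s

Flow area A = b·y = 1.97 × 1.98 = 3.901 m². Wetted perimeter P = b + 2y = 1.97 + 2×1.98 = 5.93 m.
Hydraulic radius R = A/P = 3.901/5.93 = 0.6578 m.
Manning's equation: Q = (1/n) A R^(2/3) S^(1/2) = (1/0.034) × 3.901 × 0.6578^(2/3) × 0.0031^(1/2) = 4.83 m³/s.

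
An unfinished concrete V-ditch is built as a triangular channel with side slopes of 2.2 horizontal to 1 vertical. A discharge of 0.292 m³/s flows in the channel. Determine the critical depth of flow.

y_c = 0.324 m

At critical depth, Q² T / (g A³) = 1, i.e. A³/T = Q²/g = 0.292²/9.81 = 0.008692.
Trying y = 0.277 m: A³/T = 0.003947 — short.
Trying y = 0.384 m: A³/T = 0.02021 — over.
Trying y = 0.324 m: A³/T = 0.008641 — close enough.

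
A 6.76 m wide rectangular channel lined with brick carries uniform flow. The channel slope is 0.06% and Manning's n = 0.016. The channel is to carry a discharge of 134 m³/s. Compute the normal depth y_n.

y_n = 7.39 m

Manning's equation rearranged: A R^(2/3) = nQ / (1·√S) = 0.016 × 134 / (√0.0006) = 87.53.
Trying y = 6.32 m: A R^(2/3) = 72.32 — low.
Trying y = 7.39 m: A R^(2/3) = 87.53 — close enough.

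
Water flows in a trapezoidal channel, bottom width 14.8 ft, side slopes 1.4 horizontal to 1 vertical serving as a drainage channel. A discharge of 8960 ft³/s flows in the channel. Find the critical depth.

y_c = 14.7 ft

At critical depth, Q² T / (g A³) = 1, i.e. A³/T = Q²/g = 8960²/32.2 = 2493000.
Try y = 12.9 ft: A³/T = 1496000 — short.
Try y = 16.4 ft: A³/T = 3911000 — over.
Try y = 14.7 ft: A³/T = 2514000 — ≈ 2493000.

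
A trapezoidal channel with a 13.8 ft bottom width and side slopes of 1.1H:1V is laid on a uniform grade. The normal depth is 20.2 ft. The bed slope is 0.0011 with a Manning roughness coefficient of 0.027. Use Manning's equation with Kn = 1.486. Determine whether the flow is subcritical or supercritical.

subcritical

With bottom width b = 13.8 ft and side slope z = 1.1: A = (b + zy)y = (13.8 + 1.1×20.2)×20.2 = 727.6 ft²; P = b + 2y√(1+z²) = 13.8 + 2×20.2×1.487 = 73.86 ft.
Hydraulic radius R = A/P = 727.6/73.86 = 9.851 ft.
V = (1.486/n) R^(2/3) √S = (1.486/0.027) × 9.851^(2/3) × √0.0011 = 8.388 ft/s. Hydraulic depth D_h = A/T = 727.6/58.24 = 12.49 ft.
Froude number Fr = V/√(g·D_h) = 8.388/√(32.2×12.49) = 0.418, which is less than 1, so the flow is subcritical.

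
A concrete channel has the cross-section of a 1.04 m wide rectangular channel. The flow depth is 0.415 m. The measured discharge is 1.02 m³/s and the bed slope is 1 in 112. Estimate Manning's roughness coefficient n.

n = 0.015

Flow area A = b·y = 1.04 × 0.415 = 0.4316 m². Wetted perimeter P = b + 2y = 1.04 + 2×0.415 = 1.87 m.
Hydraulic radius R = A/P = 0.4316/1.87 = 0.2308 m.
Rearranging Manning's equation: n = (1/Q) A R^(2/3) S^(1/2) = (1/1.02) × 0.4316 × 0.2308^(2/3) × √0.008929 = 0.015.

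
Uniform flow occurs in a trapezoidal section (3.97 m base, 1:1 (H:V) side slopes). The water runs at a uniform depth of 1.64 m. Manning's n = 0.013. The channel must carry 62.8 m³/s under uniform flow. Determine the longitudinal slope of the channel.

With bottom width b = 3.97 m and side slope z = 1: A = (b + zy)y = (3.97 + 1×1.64)×1.64 = 9.2 m²; P = b + 2y√(1+z²) = 3.97 + 2×1.64×1.414 = 8.609 m.
Hydraulic radius R = A/P = 9.2/8.609 = 1.069 m.
From Manning's equation, S = [nQ / (1 A R^(2/3))]² = [0.013 × 62.8 / (1 × 9.2 × 1.069^(2/3))]² = 0.00721.

S = 0.00721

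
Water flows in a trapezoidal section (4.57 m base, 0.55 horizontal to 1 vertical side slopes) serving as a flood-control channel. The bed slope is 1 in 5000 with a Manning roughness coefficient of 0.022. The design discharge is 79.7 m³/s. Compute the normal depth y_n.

Manning's equation rearranged: A R^(2/3) = nQ / (1·√S) = 0.022 × 79.7 / (√0.0002) = 124.
At y = 5.02 m: A R^(2/3) = 64.05 — short.
At y = 7.15 m: A R^(2/3) = 123.9 — close enough.

y_n = 7.15 m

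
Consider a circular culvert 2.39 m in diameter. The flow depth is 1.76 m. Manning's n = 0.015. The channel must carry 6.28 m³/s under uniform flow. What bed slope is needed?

S = 0.0011

For a circular section of diameter D = 2.39 m at depth y = 1.76 m, the central angle is θ = 2 arccos(1 − 2y/D) = 4.127 rad. Then A = (D²/8)(θ − sin θ) = 3.541 m² and P = Dθ/2 = 4.931 m.
Hydraulic radius R = A/P = 3.541/4.931 = 0.7181 m.
From Manning's equation, S = [nQ / (1 A R^(2/3))]² = [0.015 × 6.28 / (1 × 3.541 × 0.7181^(2/3))]² = 0.0011.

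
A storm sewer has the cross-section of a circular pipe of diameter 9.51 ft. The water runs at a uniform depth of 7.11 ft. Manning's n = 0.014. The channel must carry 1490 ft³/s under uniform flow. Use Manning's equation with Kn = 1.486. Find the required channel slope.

For a circular section of diameter D = 9.51 ft at depth y = 7.11 ft, the central angle is θ = 2 arccos(1 − 2y/D) = 4.178 rad. Then A = (D²/8)(θ − sin θ) = 56.96 ft² and P = Dθ/2 = 19.87 ft.
Hydraulic radius R = A/P = 56.96/19.87 = 2.867 ft.
From Manning's equation, S = [nQ / (1.486 A R^(2/3))]² = [0.014 × 1490 / (1.486 × 56.96 × 2.867^(2/3))]² = 0.0149.

S = 0.0149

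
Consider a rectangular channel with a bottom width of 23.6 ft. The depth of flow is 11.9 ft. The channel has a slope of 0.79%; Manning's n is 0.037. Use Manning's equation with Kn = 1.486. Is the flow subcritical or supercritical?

Flow area A = b·y = 23.6 × 11.9 = 280.8 ft². Wetted perimeter P = b + 2y = 23.6 + 2×11.9 = 47.4 ft.
Hydraulic radius R = A/P = 280.8/47.4 = 5.925 ft.
V = (1.486/n) R^(2/3) √S = (1.486/0.037) × 5.925^(2/3) × √0.0079 = 11.69 ft/s. Hydraulic depth D_h = A/T = 280.8/23.6 = 11.9 ft.
Froude number Fr = V/√(g·D_h) = 11.69/√(32.2×11.9) = 0.597, which is less than 1, so the flow is subcritical.

subcritical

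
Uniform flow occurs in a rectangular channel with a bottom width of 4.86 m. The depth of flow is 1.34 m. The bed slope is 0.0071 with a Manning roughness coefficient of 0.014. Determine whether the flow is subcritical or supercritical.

Flow area A = b·y = 4.86 × 1.34 = 6.512 m². Wetted perimeter P = b + 2y = 4.86 + 2×1.34 = 7.54 m.
Hydraulic radius R = A/P = 6.512/7.54 = 0.8637 m.
V = (1/n) R^(2/3) √S = (1/0.014) × 0.8637^(2/3) × √0.0071 = 5.459 m/s. Hydraulic depth D_h = A/T = 6.512/4.86 = 1.34 m.
Froude number Fr = V/√(g·D_h) = 5.459/√(9.81×1.34) = 1.51, which is greater than 1, so the flow is supercritical.

supercritical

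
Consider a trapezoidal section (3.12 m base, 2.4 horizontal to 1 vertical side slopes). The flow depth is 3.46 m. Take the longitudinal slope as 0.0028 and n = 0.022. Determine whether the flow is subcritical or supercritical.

subcritical

With bottom width b = 3.12 m and side slope z = 2.4: A = (b + zy)y = (3.12 + 2.4×3.46)×3.46 = 39.53 m²; P = b + 2y√(1+z²) = 3.12 + 2×3.46×2.6 = 21.11 m.
Hydraulic radius R = A/P = 39.53/21.11 = 1.872 m.
V = (1/n) R^(2/3) √S = (1/0.022) × 1.872^(2/3) × √0.0028 = 3.654 m/s. Hydraulic depth D_h = A/T = 39.53/19.73 = 2.004 m.
Froude number Fr = V/√(g·D_h) = 3.654/√(9.81×2.004) = 0.824, which is less than 1, so the flow is subcritical.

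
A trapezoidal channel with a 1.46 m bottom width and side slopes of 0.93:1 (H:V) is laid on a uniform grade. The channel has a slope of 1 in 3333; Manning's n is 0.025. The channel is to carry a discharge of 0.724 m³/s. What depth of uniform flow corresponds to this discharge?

Manning's equation rearranged: A R^(2/3) = nQ / (1·√S) = 0.025 × 0.724 / (√0.0003) = 1.045.
Trying y = 0.671 m: A R^(2/3) = 0.7901 — too small.
Trying y = 0.783 m: A R^(2/3) = 1.045 — ≈ 1.045.

y_n = 0.783 m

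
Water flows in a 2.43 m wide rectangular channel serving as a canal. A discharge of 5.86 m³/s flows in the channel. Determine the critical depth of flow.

For a rectangular channel, critical depth y_c = (q²/g)^(1/3) where q = Q/b = 5.86/2.43 = 2.412 m²/s.
So y_c = (2.412²/9.81)^(1/3) = 0.84 m.

y_c = 0.84 m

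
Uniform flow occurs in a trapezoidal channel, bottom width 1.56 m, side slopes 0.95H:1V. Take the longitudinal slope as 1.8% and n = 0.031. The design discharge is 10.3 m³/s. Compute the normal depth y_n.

y_n = 1.18 m

Manning's equation rearranged: A R^(2/3) = nQ / (1·√S) = 0.031 × 10.3 / (√0.018) = 2.38.
Try y = 1.33 m: A R^(2/3) = 3.012 — too large.
Try y = 1.18 m: A R^(2/3) = 2.391 — ≈ 2.38.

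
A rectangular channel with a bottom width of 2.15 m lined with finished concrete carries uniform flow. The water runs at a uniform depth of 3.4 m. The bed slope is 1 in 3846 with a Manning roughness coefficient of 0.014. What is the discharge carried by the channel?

Q = 7.36 m³/s

Flow area A = b·y = 2.15 × 3.4 = 7.31 m². Wetted perimeter P = b + 2y = 2.15 + 2×3.4 = 8.95 m.
Hydraulic radius R = A/P = 7.31/8.95 = 0.8168 m.
Manning's equation: Q = (1/n) A R^(2/3) S^(1/2) = (1/0.014) × 7.31 × 0.8168^(2/3) × 0.00026^(1/2) = 7.36 m³/s.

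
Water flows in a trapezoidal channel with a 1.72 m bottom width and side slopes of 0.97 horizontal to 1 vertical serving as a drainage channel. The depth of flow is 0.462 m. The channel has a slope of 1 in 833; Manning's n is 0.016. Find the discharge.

Q = 1.04 m³/s

With bottom width b = 1.72 m and side slope z = 0.97: A = (b + zy)y = (1.72 + 0.97×0.462)×0.462 = 1.002 m²; P = b + 2y√(1+z²) = 1.72 + 2×0.462×1.393 = 3.007 m.
Hydraulic radius R = A/P = 1.002/3.007 = 0.3331 m.
Manning's equation: Q = (1/n) A R^(2/3) S^(1/2) = (1/0.016) × 1.002 × 0.3331^(2/3) × 0.0012^(1/2) = 1.04 m³/s.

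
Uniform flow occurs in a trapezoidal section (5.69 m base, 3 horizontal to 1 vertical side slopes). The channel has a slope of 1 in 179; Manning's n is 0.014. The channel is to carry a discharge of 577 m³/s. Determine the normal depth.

Manning's equation rearranged: A R^(2/3) = nQ / (1·√S) = 0.014 × 577 / (√0.005587) = 108.1.
Try y = 4.11 m: A R^(2/3) = 130.4 — high.
Try y = 3.78 m: A R^(2/3) = 108.1 — close enough.

y_n = 3.78 m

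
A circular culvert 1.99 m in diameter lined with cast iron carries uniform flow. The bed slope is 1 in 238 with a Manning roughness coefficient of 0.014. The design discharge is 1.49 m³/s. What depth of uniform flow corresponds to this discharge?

y_n = 0.546 m

Manning's equation rearranged: A R^(2/3) = nQ / (1·√S) = 0.014 × 1.49 / (√0.004202) = 0.3218.
Try y = 0.424 m: A R^(2/3) = 0.1943 — too small.
Try y = 0.546 m: A R^(2/3) = 0.3213 — matches.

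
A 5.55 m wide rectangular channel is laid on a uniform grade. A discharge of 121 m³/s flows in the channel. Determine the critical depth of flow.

y_c = 3.65 m

For a rectangular channel, critical depth y_c = (q²/g)^(1/3) where q = Q/b = 121/5.55 = 21.8 m²/s.
So y_c = (21.8²/9.81)^(1/3) = 3.65 m.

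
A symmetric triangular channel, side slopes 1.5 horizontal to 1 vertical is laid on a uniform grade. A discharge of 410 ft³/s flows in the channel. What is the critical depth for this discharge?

At critical depth, Q² T / (g A³) = 1, i.e. A³/T = Q²/g = 410²/32.2 = 5220.
Try y = 4.84 ft: A³/T = 2988 — too small.
Try y = 6.85 ft: A³/T = 16970 — too large.
Try y = 5.41 ft: A³/T = 5214 — matches.

y_c = 5.41 ft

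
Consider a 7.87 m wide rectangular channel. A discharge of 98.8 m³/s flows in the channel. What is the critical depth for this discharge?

y_c = 2.52 m

For a rectangular channel, critical depth y_c = (q²/g)^(1/3) where q = Q/b = 98.8/7.87 = 12.55 m²/s.
So y_c = (12.55²/9.81)^(1/3) = 2.52 m.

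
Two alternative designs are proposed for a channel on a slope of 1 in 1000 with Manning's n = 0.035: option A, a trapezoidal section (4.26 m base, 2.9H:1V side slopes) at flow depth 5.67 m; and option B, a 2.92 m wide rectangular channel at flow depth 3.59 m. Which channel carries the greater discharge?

channel A

Channel A: With bottom width b = 4.26 m and side slope z = 2.9: A = (b + zy)y = (4.26 + 2.9×5.67)×5.67 = 117.4 m²; P = b + 2y√(1+z²) = 4.26 + 2×5.67×3.068 = 39.05 m. Hydraulic radius R = A/P = 117.4/39.05 = 3.006 m. Q_A = (1/0.035)·117.4·3.006^(2/3)·√0.001 = 220.9 m³/s.
Channel B: Flow area A = b·y = 2.92 × 3.59 = 10.48 m². Wetted perimeter P = b + 2y = 2.92 + 2×3.59 = 10.1 m. Hydraulic radius R = A/P = 10.48/10.1 = 1.038 m. Q_B = (1/0.035)·10.48·1.038^(2/3)·√0.001 = 9.709 m³/s.
Q_A = 220.9 m³/s vs Q_B = 9.709 m³/s, so channel A carries more.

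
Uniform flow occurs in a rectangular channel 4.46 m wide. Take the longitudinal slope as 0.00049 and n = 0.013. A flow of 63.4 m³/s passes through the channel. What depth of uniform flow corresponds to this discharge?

y_n = 6.03 m

Manning's equation rearranged: A R^(2/3) = nQ / (1·√S) = 0.013 × 63.4 / (√0.00049) = 37.23.
Try y = 4.66 m: A R^(2/3) = 27.33 — short.
Try y = 7.04 m: A R^(2/3) = 44.61 — over.
Try y = 6.03 m: A R^(2/3) = 37.22 — ≈ 37.23.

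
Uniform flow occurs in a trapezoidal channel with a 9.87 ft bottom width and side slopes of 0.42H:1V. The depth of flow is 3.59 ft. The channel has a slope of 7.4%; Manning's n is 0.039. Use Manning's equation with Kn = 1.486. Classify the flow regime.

With bottom width b = 9.87 ft and side slope z = 0.42: A = (b + zy)y = (9.87 + 0.42×3.59)×3.59 = 40.85 ft²; P = b + 2y√(1+z²) = 9.87 + 2×3.59×1.085 = 17.66 ft.
Hydraulic radius R = A/P = 40.85/17.66 = 2.313 ft.
V = (1.486/n) R^(2/3) √S = (1.486/0.039) × 2.313^(2/3) × √0.074 = 18.13 ft/s. Hydraulic depth D_h = A/T = 40.85/12.89 = 3.17 ft.
Froude number Fr = V/√(g·D_h) = 18.13/√(32.2×3.17) = 1.79, which is greater than 1, so the flow is supercritical.

supercritical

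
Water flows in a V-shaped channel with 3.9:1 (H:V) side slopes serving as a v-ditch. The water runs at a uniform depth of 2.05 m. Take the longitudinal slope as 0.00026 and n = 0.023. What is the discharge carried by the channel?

Q = 11.4 m³/s

For a triangular section with side slope z = 3.9: A = zy² = 3.9×2.05² = 16.39 m²; P = 2y√(1+z²) = 2×2.05×4.026 = 16.51 m.
Hydraulic radius R = A/P = 16.39/16.51 = 0.9929 m.
Manning's equation: Q = (1/n) A R^(2/3) S^(1/2) = (1/0.023) × 16.39 × 0.9929^(2/3) × 0.00026^(1/2) = 11.4 m³/s.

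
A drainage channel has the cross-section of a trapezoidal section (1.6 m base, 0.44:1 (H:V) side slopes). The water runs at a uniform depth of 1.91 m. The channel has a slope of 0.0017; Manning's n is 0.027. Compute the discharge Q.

With bottom width b = 1.6 m and side slope z = 0.44: A = (b + zy)y = (1.6 + 0.44×1.91)×1.91 = 4.661 m²; P = b + 2y√(1+z²) = 1.6 + 2×1.91×1.093 = 5.773 m.
Hydraulic radius R = A/P = 4.661/5.773 = 0.8073 m.
Manning's equation: Q = (1/n) A R^(2/3) S^(1/2) = (1/0.027) × 4.661 × 0.8073^(2/3) × 0.0017^(1/2) = 6.17 m³/s.

Q = 6.17 m³/s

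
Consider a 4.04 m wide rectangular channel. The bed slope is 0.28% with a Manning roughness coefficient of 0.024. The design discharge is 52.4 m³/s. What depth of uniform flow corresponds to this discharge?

y_n = 4.68 m

Manning's equation rearranged: A R^(2/3) = nQ / (1·√S) = 0.024 × 52.4 / (√0.0028) = 23.77.
Try y = 5.87 m: A R^(2/3) = 31.11 — too large.
Try y = 4.03 m: A R^(2/3) = 19.84 — too small.
Try y = 4.68 m: A R^(2/3) = 23.79 — ≈ 23.77.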